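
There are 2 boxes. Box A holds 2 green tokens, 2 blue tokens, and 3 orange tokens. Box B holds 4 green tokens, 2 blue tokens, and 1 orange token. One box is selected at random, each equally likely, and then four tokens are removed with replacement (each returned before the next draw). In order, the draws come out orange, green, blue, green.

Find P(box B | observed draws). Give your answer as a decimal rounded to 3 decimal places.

0.571

The likelihood of the observed sequence under each hypothesis: P(data | box A) = (3/7)(2/7)(2/7)(2/7) = 0.0099958; P(data | box B) = (1/7)(4/7)(2/7)(4/7) = 0.013328.
Multiplying each by its prior: 1/2 · 0.0099958 = 0.0049979, 1/2 · 0.013328 = 0.0066639; with total 0.011662.
So P(box B | data) = (0.0066639) / (0.011662) = 0.57143.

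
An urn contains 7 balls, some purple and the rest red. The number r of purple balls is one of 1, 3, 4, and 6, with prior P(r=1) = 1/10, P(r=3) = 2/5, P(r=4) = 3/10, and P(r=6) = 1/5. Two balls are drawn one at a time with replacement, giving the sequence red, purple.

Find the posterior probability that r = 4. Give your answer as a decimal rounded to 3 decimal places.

For each hypothesis, P(data | H) works out to: P(data | r = 1) = (6/7)(1/7) = 6/49; P(data | r = 3) = (4/7)(3/7) = 12/49; P(data | r = 4) = (3/7)(4/7) = 12/49; P(data | r = 6) = (1/7)(6/7) = 6/49.
Multiplying each by its prior: 1/10 · 6/49 = 3/245, 2/5 · 12/49 = 24/245, 3/10 · 12/49 = 18/245, 1/5 · 6/49 = 6/245; with total 51/245.
By Bayes' rule, P(r = 4 | data) = (18/245) / (51/245) = 6/17.

0.353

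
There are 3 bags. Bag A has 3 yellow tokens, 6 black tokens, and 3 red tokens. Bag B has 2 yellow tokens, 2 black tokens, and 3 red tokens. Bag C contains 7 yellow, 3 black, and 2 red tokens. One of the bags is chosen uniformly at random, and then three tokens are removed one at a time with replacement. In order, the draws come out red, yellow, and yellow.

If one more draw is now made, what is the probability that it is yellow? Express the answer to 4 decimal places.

0.4378

The likelihood of the observed sequence under each hypothesis: P(data | bag A) = (3/12)(3/12)(3/12) = 0.015625; P(data | bag B) = (3/7)(2/7)(2/7) = 0.034985; P(data | bag C) = (2/12)(7/12)(7/12) = 0.056713.
The prior-weighted likelihoods are 1/3 · 0.015625 = 0.0052083, 1/3 · 0.034985 = 0.011662, 1/3 · 0.056713 = 0.018904; with total 0.035774.
Normalising, the posterior is P(bag A | data) = 0.14559, P(bag B | data) = 0.32598, P(bag C | data) = 0.52843.
The predictive probability is P(yellow next | data) = (1/4)(0.14559) + (2/7)(0.32598) + (7/12)(0.52843) = 0.43779.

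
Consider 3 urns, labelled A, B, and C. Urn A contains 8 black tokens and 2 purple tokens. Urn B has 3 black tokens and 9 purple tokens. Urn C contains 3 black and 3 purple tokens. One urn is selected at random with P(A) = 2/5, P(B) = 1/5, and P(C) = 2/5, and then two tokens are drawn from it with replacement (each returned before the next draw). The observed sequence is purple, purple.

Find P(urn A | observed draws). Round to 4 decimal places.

Compute the likelihood of the observed sequence for each case: P(data | urn A) = (2/10)(2/10) = 0.04; P(data | urn B) = (9/12)(9/12) = 0.5625; P(data | urn C) = (3/6)(3/6) = 0.25.
Multiplying each by its prior: 2/5 · 0.04 = 0.016, 1/5 · 0.5625 = 0.1125, 2/5 · 0.25 = 0.1; with total 0.2285.
So P(urn A | data) = (0.016) / (0.2285) = 0.070022.

0.0700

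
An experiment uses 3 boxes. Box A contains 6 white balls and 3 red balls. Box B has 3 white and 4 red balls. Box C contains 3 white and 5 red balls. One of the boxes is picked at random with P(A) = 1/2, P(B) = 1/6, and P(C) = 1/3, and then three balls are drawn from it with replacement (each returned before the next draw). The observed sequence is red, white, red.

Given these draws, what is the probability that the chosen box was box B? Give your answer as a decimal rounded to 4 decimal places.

0.2136

Under each hypothesis, the probability of the observed sequence is: P(data | box A) = (3/9)(6/9)(3/9) = 0.074074; P(data | box B) = (4/7)(3/7)(4/7) = 0.13994; P(data | box C) = (5/8)(3/8)(5/8) = 0.14648.
Multiplying each by its prior: 1/2 · 0.074074 = 0.037037, 1/6 · 0.13994 = 0.023324, 1/3 · 0.14648 = 0.048828; summing to 0.10919.
By Bayes' rule, P(box B | data) = (0.023324) / (0.10919) = 0.21361.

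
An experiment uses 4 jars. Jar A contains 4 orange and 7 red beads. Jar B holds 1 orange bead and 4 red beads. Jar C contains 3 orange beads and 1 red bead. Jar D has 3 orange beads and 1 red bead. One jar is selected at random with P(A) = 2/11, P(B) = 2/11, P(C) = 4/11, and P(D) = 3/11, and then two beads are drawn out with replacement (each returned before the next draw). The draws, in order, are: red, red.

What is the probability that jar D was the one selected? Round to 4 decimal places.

0.0742

Compute the likelihood of the observed sequence for each case: P(data | jar A) = (7/11)(7/11) = 0.40496; P(data | jar B) = (4/5)(4/5) = 0.64; P(data | jar C) = (1/4)(1/4) = 0.0625; P(data | jar D) = (1/4)(1/4) = 0.0625.
Multiplying each by its prior: 2/11 · 0.40496 = 0.073629, 2/11 · 0.64 = 0.11636, 4/11 · 0.0625 = 0.022727, 3/11 · 0.0625 = 0.017045; these sum to 0.22977.
By Bayes' rule, P(jar D | data) = (0.017045) / (0.22977) = 0.074186.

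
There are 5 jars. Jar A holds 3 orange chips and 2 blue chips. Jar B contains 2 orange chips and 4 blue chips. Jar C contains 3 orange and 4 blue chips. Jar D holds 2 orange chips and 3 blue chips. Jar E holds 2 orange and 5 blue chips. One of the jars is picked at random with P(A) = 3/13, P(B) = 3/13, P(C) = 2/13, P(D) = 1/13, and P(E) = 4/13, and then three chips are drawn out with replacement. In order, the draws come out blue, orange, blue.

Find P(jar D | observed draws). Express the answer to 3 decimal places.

0.083

Compute the likelihood of the observed sequence for each case: P(data | jar A) = (2/5)(3/5)(2/5) = 0.096; P(data | jar B) = (4/6)(2/6)(4/6) = 0.14815; P(data | jar C) = (4/7)(3/7)(4/7) = 0.13994; P(data | jar D) = (3/5)(2/5)(3/5) = 0.144; P(data | jar E) = (5/7)(2/7)(5/7) = 0.14577.
Multiplying each by its prior: 3/13 · 0.096 = 0.022154, 3/13 · 0.14815 = 0.034188, 2/13 · 0.13994 = 0.021529, 1/13 · 0.144 = 0.011077, 4/13 · 0.14577 = 0.044853; with total 0.1338.
Therefore the posterior P(jar D | data) = (0.011077) / (0.1338) = 0.082786.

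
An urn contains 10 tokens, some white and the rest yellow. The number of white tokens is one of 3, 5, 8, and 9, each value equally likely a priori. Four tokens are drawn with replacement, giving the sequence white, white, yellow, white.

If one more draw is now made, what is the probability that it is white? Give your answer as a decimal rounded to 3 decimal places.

Under each hypothesis, the probability of the observed sequence is: P(data | r = 3) = (3/10)(3/10)(7/10)(3/10) = 0.0189; P(data | r = 5) = (5/10)(5/10)(5/10)(5/10) = 0.0625; P(data | r = 8) = (8/10)(8/10)(2/10)(8/10) = 0.1024; P(data | r = 9) = (9/10)(9/10)(1/10)(9/10) = 0.0729.
Weighting by the prior gives 1/4 · 0.0189 = 0.004725, 1/4 · 0.0625 = 0.015625, 1/4 · 0.1024 = 0.0256, 1/4 · 0.0729 = 0.018225; these sum to 0.064175.
Normalising, the posterior is P(r = 3 | data) = 0.073627, P(r = 5 | data) = 0.24347, P(r = 8 | data) = 0.39891, P(r = 9 | data) = 0.28399.
So P(white next | data) = Σ P(white next | H) P(H | data) = (3/10)(0.073627) + (1/2)(0.24347) + (4/5)(0.39891) + (9/10)(0.28399) = 0.71854.

0.719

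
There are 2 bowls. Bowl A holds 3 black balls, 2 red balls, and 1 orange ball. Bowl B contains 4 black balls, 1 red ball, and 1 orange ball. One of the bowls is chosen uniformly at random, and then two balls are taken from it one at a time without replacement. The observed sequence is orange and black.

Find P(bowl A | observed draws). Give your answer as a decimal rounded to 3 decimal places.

0.429

For each hypothesis, P(data | H) works out to: P(data | bowl A) = (1/6)(3/5) = 1/10; P(data | bowl B) = (1/6)(4/5) = 2/15.
Multiplying each by its prior: 1/2 · 1/10 = 1/20, 1/2 · 2/15 = 1/15; with total 7/60.
Hence P(bowl A | data) = (1/20) / (7/60) = 3/7.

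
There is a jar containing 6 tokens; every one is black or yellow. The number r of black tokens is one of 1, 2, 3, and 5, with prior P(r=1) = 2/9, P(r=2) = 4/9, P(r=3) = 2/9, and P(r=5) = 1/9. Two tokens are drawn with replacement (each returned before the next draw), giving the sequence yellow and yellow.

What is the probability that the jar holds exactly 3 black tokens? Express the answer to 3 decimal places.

Under each hypothesis, the probability of the observed sequence is: P(data | r = 1) = (5/6)(5/6) = 25/36; P(data | r = 2) = (4/6)(4/6) = 4/9; P(data | r = 3) = (3/6)(3/6) = 1/4; P(data | r = 5) = (1/6)(1/6) = 1/36.
Weighting by the prior gives 2/9 · 25/36 = 25/162, 4/9 · 4/9 = 16/81, 2/9 · 1/4 = 1/18, 1/9 · 1/36 = 1/324; with total 133/324.
By Bayes' rule, P(r = 3 | data) = (1/18) / (133/324) = 18/133.

0.135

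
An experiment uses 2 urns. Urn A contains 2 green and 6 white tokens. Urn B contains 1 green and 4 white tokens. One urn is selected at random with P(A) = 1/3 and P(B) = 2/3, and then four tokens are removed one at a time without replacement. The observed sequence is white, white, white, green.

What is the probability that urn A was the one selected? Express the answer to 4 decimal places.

0.2632

The likelihood of the observed sequence under each hypothesis: P(data | urn A) = (6/8)(5/7)(4/6)(2/5) = 1/7; P(data | urn B) = (4/5)(3/4)(2/3)(1/2) = 1/5.
The prior-weighted likelihoods are 1/3 · 1/7 = 1/21, 2/3 · 1/5 = 2/15; these sum to 19/105.
By Bayes' rule, P(urn A | data) = (1/21) / (19/105) = 5/19.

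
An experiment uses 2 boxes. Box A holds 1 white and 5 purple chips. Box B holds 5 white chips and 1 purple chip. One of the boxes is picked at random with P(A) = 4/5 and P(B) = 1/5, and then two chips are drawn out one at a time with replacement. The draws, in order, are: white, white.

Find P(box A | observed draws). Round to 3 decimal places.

Compute the likelihood of the observed sequence for each case: P(data | box A) = (1/6)(1/6) = 1/36; P(data | box B) = (5/6)(5/6) = 25/36.
Multiplying each by its prior: 4/5 · 1/36 = 1/45, 1/5 · 25/36 = 5/36; with total 29/180.
So P(box A | data) = (1/45) / (29/180) = 4/29.

0.138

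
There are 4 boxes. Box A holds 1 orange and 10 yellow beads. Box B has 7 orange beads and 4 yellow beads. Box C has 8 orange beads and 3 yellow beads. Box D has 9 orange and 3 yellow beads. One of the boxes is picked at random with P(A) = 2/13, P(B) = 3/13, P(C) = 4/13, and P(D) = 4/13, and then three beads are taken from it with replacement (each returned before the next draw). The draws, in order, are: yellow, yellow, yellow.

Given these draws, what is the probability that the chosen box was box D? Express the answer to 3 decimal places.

Compute the likelihood of the observed sequence for each case: P(data | box A) = (10/11)(10/11)(10/11) = 0.75131; P(data | box B) = (4/11)(4/11)(4/11) = 0.048084; P(data | box C) = (3/11)(3/11)(3/11) = 0.020285; P(data | box D) = (3/12)(3/12)(3/12) = 0.015625.
Weighting by the prior gives 2/13 · 0.75131 = 0.11559, 3/13 · 0.048084 = 0.011096, 4/13 · 0.020285 = 0.0062417, 4/13 · 0.015625 = 0.0048077; summing to 0.13773.
Therefore the posterior P(box D | data) = (0.0048077) / (0.13773) = 0.034906.

0.035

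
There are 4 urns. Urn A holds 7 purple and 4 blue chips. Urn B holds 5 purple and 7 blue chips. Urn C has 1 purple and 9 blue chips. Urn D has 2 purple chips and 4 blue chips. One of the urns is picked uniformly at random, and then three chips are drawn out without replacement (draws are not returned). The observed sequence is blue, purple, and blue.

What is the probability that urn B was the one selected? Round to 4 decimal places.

Compute the likelihood of the observed sequence for each case: P(data | urn A) = (4/11)(7/10)(3/9) = 0.084848; P(data | urn B) = (7/12)(5/11)(6/10) = 0.15909; P(data | urn C) = (9/10)(1/9)(8/8) = 0.1; P(data | urn D) = (4/6)(2/5)(3/4) = 0.2.
Multiplying each by its prior: 1/4 · 0.084848 = 0.021212, 1/4 · 0.15909 = 0.039773, 1/4 · 0.1 = 0.025, 1/4 · 0.2 = 0.05; with total 0.13598.
So P(urn B | data) = (0.039773) / (0.13598) = 0.29248.

0.2925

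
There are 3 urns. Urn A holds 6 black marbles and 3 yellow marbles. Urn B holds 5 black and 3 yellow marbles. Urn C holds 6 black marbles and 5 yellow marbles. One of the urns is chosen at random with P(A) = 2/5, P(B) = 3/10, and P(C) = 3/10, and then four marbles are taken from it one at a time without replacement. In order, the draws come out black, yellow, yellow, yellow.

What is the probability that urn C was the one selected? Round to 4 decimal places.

Under each hypothesis, the probability of the observed sequence is: P(data | urn A) = (6/9)(3/8)(2/7)(1/6) = 0.011905; P(data | urn B) = (5/8)(3/7)(2/6)(1/5) = 0.017857; P(data | urn C) = (6/11)(5/10)(4/9)(3/8) = 0.045455.
The prior-weighted likelihoods are 2/5 · 0.011905 = 0.0047619, 3/10 · 0.017857 = 0.0053571, 3/10 · 0.045455 = 0.013636; these sum to 0.023755.
So P(urn C | data) = (0.013636) / (0.023755) = 0.57403.

0.5740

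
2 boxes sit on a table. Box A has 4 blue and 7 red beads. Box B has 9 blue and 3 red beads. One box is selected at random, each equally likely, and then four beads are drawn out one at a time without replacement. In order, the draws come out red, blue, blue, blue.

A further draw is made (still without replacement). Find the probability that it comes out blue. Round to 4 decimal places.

For each hypothesis, P(data | H) works out to: P(data | box A) = (7/11)(4/10)(3/9)(2/8) = 7/330; P(data | box B) = (3/12)(9/11)(8/10)(7/9) = 7/55.
The prior-weighted likelihoods are 1/2 · 7/330 = 7/660, 1/2 · 7/55 = 7/110; with total 49/660.
The posterior is then P(box A | data) = 1/7, P(box B | data) = 6/7.
The predictive probability is P(blue next | data) = (1/7)(1/7) + (3/4)(6/7) = 65/98.

0.6633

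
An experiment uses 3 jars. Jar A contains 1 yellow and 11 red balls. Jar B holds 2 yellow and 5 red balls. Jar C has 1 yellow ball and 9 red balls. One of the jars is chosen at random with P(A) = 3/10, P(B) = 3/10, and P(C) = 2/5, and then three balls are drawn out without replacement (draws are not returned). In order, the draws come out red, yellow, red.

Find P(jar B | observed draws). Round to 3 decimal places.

0.468

The likelihood of the observed sequence under each hypothesis: P(data | jar A) = (11/12)(1/11)(10/10) = 0.083333; P(data | jar B) = (5/7)(2/6)(4/5) = 0.19048; P(data | jar C) = (9/10)(1/9)(8/8) = 0.1.
Multiplying each by its prior: 3/10 · 0.083333 = 0.025, 3/10 · 0.19048 = 0.057143, 2/5 · 0.1 = 0.04; these sum to 0.12214.
Hence P(jar B | data) = (0.057143) / (0.12214) = 0.46784.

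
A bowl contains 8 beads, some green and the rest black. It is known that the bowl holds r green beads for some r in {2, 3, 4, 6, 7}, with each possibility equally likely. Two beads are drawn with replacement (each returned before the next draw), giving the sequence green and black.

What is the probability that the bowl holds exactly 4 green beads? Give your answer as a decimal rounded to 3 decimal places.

The likelihood of the observed sequence under each hypothesis: P(data | r = 2) = (2/8)(6/8) = 3/16; P(data | r = 3) = (3/8)(5/8) = 15/64; P(data | r = 4) = (4/8)(4/8) = 1/4; P(data | r = 6) = (6/8)(2/8) = 3/16; P(data | r = 7) = (7/8)(1/8) = 7/64.
Multiplying each by its prior: 1/5 · 3/16 = 3/80, 1/5 · 15/64 = 3/64, 1/5 · 1/4 = 1/20, 1/5 · 3/16 = 3/80, 1/5 · 7/64 = 7/320; with total 31/160.
So P(r = 4 | data) = (1/20) / (31/160) = 8/31.

0.258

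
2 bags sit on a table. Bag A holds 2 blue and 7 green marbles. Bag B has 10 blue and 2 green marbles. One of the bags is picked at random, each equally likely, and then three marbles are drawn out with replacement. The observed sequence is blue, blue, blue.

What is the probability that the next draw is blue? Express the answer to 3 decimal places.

Compute the likelihood of the observed sequence for each case: P(data | bag A) = (2/9)(2/9)(2/9) = 0.010974; P(data | bag B) = (10/12)(10/12)(10/12) = 0.5787.
The prior-weighted likelihoods are 1/2 · 0.010974 = 0.005487, 1/2 · 0.5787 = 0.28935; with total 0.29484.
Normalising, the posterior is P(bag A | data) = 0.01861, P(bag B | data) = 0.98139.
Averaging over the posterior, P(blue next | data) = (2/9)(0.01861) + (5/6)(0.98139) = 0.82196.

0.822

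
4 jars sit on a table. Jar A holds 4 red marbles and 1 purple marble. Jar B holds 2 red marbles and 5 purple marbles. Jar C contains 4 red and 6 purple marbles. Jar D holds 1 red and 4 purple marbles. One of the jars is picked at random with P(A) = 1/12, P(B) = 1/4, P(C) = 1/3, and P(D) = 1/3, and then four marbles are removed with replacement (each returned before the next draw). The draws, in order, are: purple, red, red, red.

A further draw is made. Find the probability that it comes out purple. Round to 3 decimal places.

0.509

The likelihood of the observed sequence under each hypothesis: P(data | jar A) = (1/5)(4/5)(4/5)(4/5) = 0.1024; P(data | jar B) = (5/7)(2/7)(2/7)(2/7) = 0.01666; P(data | jar C) = (6/10)(4/10)(4/10)(4/10) = 0.0384; P(data | jar D) = (4/5)(1/5)(1/5)(1/5) = 0.0064.
Weighting by the prior gives 1/12 · 0.1024 = 0.0085333, 1/4 · 0.01666 = 0.0041649, 1/3 · 0.0384 = 0.0128, 1/3 · 0.0064 = 0.0021333; with total 0.027632.
Dividing through by the total gives posterior P(jar A | data) = 0.30883, P(jar B | data) = 0.15073, P(jar C | data) = 0.46324, P(jar D | data) = 0.077206.
So P(purple next | data) = Σ P(purple next | H) P(H | data) = (1/5)(0.30883) + (5/7)(0.15073) + (3/5)(0.46324) + (4/5)(0.077206) = 0.50914.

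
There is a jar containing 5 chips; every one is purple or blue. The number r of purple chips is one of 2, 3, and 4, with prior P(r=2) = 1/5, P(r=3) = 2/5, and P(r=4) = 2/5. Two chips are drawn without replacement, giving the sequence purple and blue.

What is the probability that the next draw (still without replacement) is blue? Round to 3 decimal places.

0.308

Under each hypothesis, the probability of the observed sequence is: P(data | r = 2) = (2/5)(3/4) = 3/10; P(data | r = 3) = (3/5)(2/4) = 3/10; P(data | r = 4) = (4/5)(1/4) = 1/5.
Multiplying each by its prior: 1/5 · 3/10 = 3/50, 2/5 · 3/10 = 3/25, 2/5 · 1/5 = 2/25; with total 13/50.
The posterior is then P(r = 2 | data) = 3/13, P(r = 3 | data) = 6/13, P(r = 4 | data) = 4/13.
So P(blue next | data) = Σ P(blue next | H) P(H | data) = (2/3)(3/13) + (1/3)(6/13) + (0)(4/13) = 4/13.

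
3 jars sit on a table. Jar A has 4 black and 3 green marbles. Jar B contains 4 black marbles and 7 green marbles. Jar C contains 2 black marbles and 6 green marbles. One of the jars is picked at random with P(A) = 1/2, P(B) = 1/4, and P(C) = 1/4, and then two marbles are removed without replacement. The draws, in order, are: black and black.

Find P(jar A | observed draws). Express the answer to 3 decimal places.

0.798

For each hypothesis, P(data | H) works out to: P(data | jar A) = (4/7)(3/6) = 0.28571; P(data | jar B) = (4/11)(3/10) = 0.10909; P(data | jar C) = (2/8)(1/7) = 0.035714.
Weighting by the prior gives 1/2 · 0.28571 = 0.14286, 1/4 · 0.10909 = 0.027273, 1/4 · 0.035714 = 0.0089286; summing to 0.17906.
Hence P(jar A | data) = (0.14286) / (0.17906) = 0.79782.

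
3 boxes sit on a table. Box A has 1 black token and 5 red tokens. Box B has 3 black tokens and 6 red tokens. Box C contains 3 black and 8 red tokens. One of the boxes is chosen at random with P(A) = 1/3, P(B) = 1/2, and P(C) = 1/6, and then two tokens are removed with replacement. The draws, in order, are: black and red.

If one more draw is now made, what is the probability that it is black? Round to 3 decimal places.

0.282

Under each hypothesis, the probability of the observed sequence is: P(data | box A) = (1/6)(5/6) = 0.13889; P(data | box B) = (3/9)(6/9) = 0.22222; P(data | box C) = (3/11)(8/11) = 0.19835.
Multiplying each by its prior: 1/3 · 0.13889 = 0.046296, 1/2 · 0.22222 = 0.11111, 1/6 · 0.19835 = 0.033058; these sum to 0.19047.
The posterior is then P(box A | data) = 0.24307, P(box B | data) = 0.58337, P(box C | data) = 0.17356.
Averaging over the posterior, P(black next | data) = (1/6)(0.24307) + (1/3)(0.58337) + (3/11)(0.17356) = 0.2823.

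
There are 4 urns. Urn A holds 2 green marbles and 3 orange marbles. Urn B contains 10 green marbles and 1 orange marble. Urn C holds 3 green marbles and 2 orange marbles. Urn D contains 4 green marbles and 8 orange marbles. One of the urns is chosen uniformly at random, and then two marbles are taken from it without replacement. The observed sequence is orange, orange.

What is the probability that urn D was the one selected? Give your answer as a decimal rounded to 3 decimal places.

0.515

Under each hypothesis, the probability of the observed sequence is: P(data | urn A) = (3/5)(2/4) = 3/10; P(data | urn B) = (1/11)(0/10) = 0; P(data | urn C) = (2/5)(1/4) = 1/10; P(data | urn D) = (8/12)(7/11) = 14/33.
Multiplying each by its prior: 1/4 · 3/10 = 3/40, 1/4 · 0 = 0, 1/4 · 1/10 = 1/40, 1/4 · 14/33 = 7/66; these sum to 34/165.
Hence P(urn D | data) = (7/66) / (34/165) = 35/68.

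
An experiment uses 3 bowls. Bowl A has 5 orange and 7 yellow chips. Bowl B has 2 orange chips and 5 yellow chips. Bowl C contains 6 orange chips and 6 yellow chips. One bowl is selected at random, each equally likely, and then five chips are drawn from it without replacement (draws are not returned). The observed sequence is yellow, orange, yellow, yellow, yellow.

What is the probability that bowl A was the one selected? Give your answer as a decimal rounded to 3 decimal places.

0.273

The likelihood of the observed sequence under each hypothesis: P(data | bowl A) = (7/12)(5/11)(6/10)(5/9)(4/8) = 0.044192; P(data | bowl B) = (5/7)(2/6)(4/5)(3/4)(2/3) = 0.095238; P(data | bowl C) = (6/12)(6/11)(5/10)(4/9)(3/8) = 0.022727.
Weighting by the prior gives 1/3 · 0.044192 = 0.014731, 1/3 · 0.095238 = 0.031746, 1/3 · 0.022727 = 0.0075758; these sum to 0.054052.
Hence P(bowl A | data) = (0.014731) / (0.054052) = 0.27253.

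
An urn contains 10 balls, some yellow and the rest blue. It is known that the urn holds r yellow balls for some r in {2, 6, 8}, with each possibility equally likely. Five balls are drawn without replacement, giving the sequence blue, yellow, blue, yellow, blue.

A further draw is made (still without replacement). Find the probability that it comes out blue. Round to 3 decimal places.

Under each hypothesis, the probability of the observed sequence is: P(data | r = 2) = (8/10)(2/9)(7/8)(1/7)(6/6) = 0.022222; P(data | r = 6) = (4/10)(6/9)(3/8)(5/7)(2/6) = 0.02381; P(data | r = 8) = (2/10)(8/9)(1/8)(7/7)(0/6) = 0.
Multiplying each by its prior: 1/3 · 0.022222 = 0.0074074, 1/3 · 0.02381 = 0.0079365, 1/3 · 0 = 0; with total 0.015344.
Dividing through by the total gives posterior P(r = 2 | data) = 0.48276, P(r = 6 | data) = 0.51724, P(r = 8 | data) = 0.
The predictive probability is P(blue next | data) = (1)(0.48276) + (1/5)(0.51724) = 0.58621.

0.586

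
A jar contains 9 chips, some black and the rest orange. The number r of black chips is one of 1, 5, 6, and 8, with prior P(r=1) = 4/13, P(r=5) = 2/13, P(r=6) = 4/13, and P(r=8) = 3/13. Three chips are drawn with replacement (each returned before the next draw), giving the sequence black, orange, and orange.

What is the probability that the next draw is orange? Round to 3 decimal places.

0.569

Compute the likelihood of the observed sequence for each case: P(data | r = 1) = (1/9)(8/9)(8/9) = 0.087791; P(data | r = 5) = (5/9)(4/9)(4/9) = 0.10974; P(data | r = 6) = (6/9)(3/9)(3/9) = 0.074074; P(data | r = 8) = (8/9)(1/9)(1/9) = 0.010974.
Weighting by the prior gives 4/13 · 0.087791 = 0.027013, 2/13 · 0.10974 = 0.016883, 4/13 · 0.074074 = 0.022792, 3/13 · 0.010974 = 0.0025324; these sum to 0.06922.
Normalising, the posterior is P(r = 1 | data) = 0.39024, P(r = 5 | data) = 0.2439, P(r = 6 | data) = 0.32927, P(r = 8 | data) = 0.036585.
The predictive probability is P(orange next | data) = (8/9)(0.39024) + (4/9)(0.2439) + (1/3)(0.32927) + (1/9)(0.036585) = 0.56911.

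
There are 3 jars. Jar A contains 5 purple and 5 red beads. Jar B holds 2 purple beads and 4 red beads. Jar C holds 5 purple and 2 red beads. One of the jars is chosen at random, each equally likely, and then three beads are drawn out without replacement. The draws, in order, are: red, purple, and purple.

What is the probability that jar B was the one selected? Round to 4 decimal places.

0.1683

For each hypothesis, P(data | H) works out to: P(data | jar A) = (5/10)(5/9)(4/8) = 0.13889; P(data | jar B) = (4/6)(2/5)(1/4) = 0.066667; P(data | jar C) = (2/7)(5/6)(4/5) = 0.19048.
The prior-weighted likelihoods are 1/3 · 0.13889 = 0.046296, 1/3 · 0.066667 = 0.022222, 1/3 · 0.19048 = 0.063492; summing to 0.13201.
By Bayes' rule, P(jar B | data) = (0.022222) / (0.13201) = 0.16834.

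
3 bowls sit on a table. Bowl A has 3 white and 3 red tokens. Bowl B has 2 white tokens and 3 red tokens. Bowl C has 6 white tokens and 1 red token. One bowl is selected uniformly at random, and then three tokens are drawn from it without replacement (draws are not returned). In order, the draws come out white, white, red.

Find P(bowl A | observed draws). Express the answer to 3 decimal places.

0.382

For each hypothesis, P(data | H) works out to: P(data | bowl A) = (3/6)(2/5)(3/4) = 3/20; P(data | bowl B) = (2/5)(1/4)(3/3) = 1/10; P(data | bowl C) = (6/7)(5/6)(1/5) = 1/7.
The prior-weighted likelihoods are 1/3 · 3/20 = 1/20, 1/3 · 1/10 = 1/30, 1/3 · 1/7 = 1/21; with total 11/84.
Hence P(bowl A | data) = (1/20) / (11/84) = 21/55.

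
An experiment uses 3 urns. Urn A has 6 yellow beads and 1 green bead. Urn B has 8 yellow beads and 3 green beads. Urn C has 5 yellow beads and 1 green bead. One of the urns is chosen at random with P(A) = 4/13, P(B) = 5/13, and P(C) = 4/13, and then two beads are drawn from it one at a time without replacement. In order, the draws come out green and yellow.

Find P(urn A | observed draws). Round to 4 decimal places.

Under each hypothesis, the probability of the observed sequence is: P(data | urn A) = (1/7)(6/6) = 0.14286; P(data | urn B) = (3/11)(8/10) = 0.21818; P(data | urn C) = (1/6)(5/5) = 0.16667.
The prior-weighted likelihoods are 4/13 · 0.14286 = 0.043956, 5/13 · 0.21818 = 0.083916, 4/13 · 0.16667 = 0.051282; summing to 0.17915.
Hence P(urn A | data) = (0.043956) / (0.17915) = 0.24535.

0.2454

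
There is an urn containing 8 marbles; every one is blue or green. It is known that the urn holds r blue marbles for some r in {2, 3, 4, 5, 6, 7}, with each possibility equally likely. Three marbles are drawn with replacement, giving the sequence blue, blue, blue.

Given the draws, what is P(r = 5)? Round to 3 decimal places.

For each hypothesis, P(data | H) works out to: P(data | r = 2) = (2/8)(2/8)(2/8) = 0.015625; P(data | r = 3) = (3/8)(3/8)(3/8) = 0.052734; P(data | r = 4) = (4/8)(4/8)(4/8) = 0.125; P(data | r = 5) = (5/8)(5/8)(5/8) = 0.24414; P(data | r = 6) = (6/8)(6/8)(6/8) = 0.42188; P(data | r = 7) = (7/8)(7/8)(7/8) = 0.66992.
Weighting by the prior gives 1/6 · 0.015625 = 0.0026042, 1/6 · 0.052734 = 0.0087891, 1/6 · 0.125 = 0.020833, 1/6 · 0.24414 = 0.04069, 1/6 · 0.42188 = 0.070312, 1/6 · 0.66992 = 0.11165; these sum to 0.25488.
Hence P(r = 5 | data) = (0.04069) / (0.25488) = 0.15964.

0.160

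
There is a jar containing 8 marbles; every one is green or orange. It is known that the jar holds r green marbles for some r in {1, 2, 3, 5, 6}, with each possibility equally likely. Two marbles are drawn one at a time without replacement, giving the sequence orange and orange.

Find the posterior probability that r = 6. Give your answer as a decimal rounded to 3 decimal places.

0.020

The likelihood of the observed sequence under each hypothesis: P(data | r = 1) = (7/8)(6/7) = 3/4; P(data | r = 2) = (6/8)(5/7) = 15/28; P(data | r = 3) = (5/8)(4/7) = 5/14; P(data | r = 5) = (3/8)(2/7) = 3/28; P(data | r = 6) = (2/8)(1/7) = 1/28.
Weighting by the prior gives 1/5 · 3/4 = 3/20, 1/5 · 15/28 = 3/28, 1/5 · 5/14 = 1/14, 1/5 · 3/28 = 3/140, 1/5 · 1/28 = 1/140; summing to 5/14.
So P(r = 6 | data) = (1/140) / (5/14) = 1/50.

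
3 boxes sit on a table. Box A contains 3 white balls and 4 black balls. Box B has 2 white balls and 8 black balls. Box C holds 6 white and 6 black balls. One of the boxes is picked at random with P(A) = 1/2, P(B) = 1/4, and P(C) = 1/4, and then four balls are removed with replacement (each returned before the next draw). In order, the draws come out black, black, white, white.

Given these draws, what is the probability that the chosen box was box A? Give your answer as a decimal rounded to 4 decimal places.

0.5765

Compute the likelihood of the observed sequence for each case: P(data | box A) = (4/7)(4/7)(3/7)(3/7) = 0.059975; P(data | box B) = (8/10)(8/10)(2/10)(2/10) = 0.0256; P(data | box C) = (6/12)(6/12)(6/12)(6/12) = 0.0625.
Multiplying each by its prior: 1/2 · 0.059975 = 0.029988, 1/4 · 0.0256 = 0.0064, 1/4 · 0.0625 = 0.015625; these sum to 0.052013.
So P(box A | data) = (0.029988) / (0.052013) = 0.57654.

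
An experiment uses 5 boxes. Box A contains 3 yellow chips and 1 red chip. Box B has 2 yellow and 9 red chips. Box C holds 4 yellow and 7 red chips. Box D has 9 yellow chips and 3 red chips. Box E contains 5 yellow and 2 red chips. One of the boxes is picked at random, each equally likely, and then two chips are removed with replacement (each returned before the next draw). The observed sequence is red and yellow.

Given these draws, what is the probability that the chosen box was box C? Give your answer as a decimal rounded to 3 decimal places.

The likelihood of the observed sequence under each hypothesis: P(data | box A) = (1/4)(3/4) = 0.1875; P(data | box B) = (9/11)(2/11) = 0.14876; P(data | box C) = (7/11)(4/11) = 0.2314; P(data | box D) = (3/12)(9/12) = 0.1875; P(data | box E) = (2/7)(5/7) = 0.20408.
Multiplying each by its prior: 1/5 · 0.1875 = 0.0375, 1/5 · 0.14876 = 0.029752, 1/5 · 0.2314 = 0.046281, 1/5 · 0.1875 = 0.0375, 1/5 · 0.20408 = 0.040816; summing to 0.19185.
Hence P(box C | data) = (0.046281) / (0.19185) = 0.24124.

0.241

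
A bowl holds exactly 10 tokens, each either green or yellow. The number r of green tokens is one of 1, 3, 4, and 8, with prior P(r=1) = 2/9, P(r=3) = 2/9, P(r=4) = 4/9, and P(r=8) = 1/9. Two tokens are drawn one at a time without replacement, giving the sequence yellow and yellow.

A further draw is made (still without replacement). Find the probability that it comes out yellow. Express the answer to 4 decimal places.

0.6814

Compute the likelihood of the observed sequence for each case: P(data | r = 1) = (9/10)(8/9) = 4/5; P(data | r = 3) = (7/10)(6/9) = 7/15; P(data | r = 4) = (6/10)(5/9) = 1/3; P(data | r = 8) = (2/10)(1/9) = 1/45.
The prior-weighted likelihoods are 2/9 · 4/5 = 8/45, 2/9 · 7/15 = 14/135, 4/9 · 1/3 = 4/27, 1/9 · 1/45 = 1/405; these sum to 35/81.
Dividing through by the total gives posterior P(r = 1 | data) = 72/175, P(r = 3 | data) = 6/25, P(r = 4 | data) = 12/35, P(r = 8 | data) = 1/175.
Averaging over the posterior, P(yellow next | data) = (7/8)(72/175) + (5/8)(6/25) + (1/2)(12/35) + (0)(1/175) = 477/700.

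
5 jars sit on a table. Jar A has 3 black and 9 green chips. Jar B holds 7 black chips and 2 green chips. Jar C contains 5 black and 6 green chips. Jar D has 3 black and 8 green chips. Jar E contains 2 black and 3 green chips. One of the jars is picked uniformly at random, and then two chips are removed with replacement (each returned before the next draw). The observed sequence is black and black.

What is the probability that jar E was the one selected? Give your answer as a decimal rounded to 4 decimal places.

0.1443

The likelihood of the observed sequence under each hypothesis: P(data | jar A) = (3/12)(3/12) = 0.0625; P(data | jar B) = (7/9)(7/9) = 0.60494; P(data | jar C) = (5/11)(5/11) = 0.20661; P(data | jar D) = (3/11)(3/11) = 0.07438; P(data | jar E) = (2/5)(2/5) = 0.16.
Multiplying each by its prior: 1/5 · 0.0625 = 0.0125, 1/5 · 0.60494 = 0.12099, 1/5 · 0.20661 = 0.041322, 1/5 · 0.07438 = 0.014876, 1/5 · 0.16 = 0.032; these sum to 0.22169.
By Bayes' rule, P(jar E | data) = (0.032) / (0.22169) = 0.14435.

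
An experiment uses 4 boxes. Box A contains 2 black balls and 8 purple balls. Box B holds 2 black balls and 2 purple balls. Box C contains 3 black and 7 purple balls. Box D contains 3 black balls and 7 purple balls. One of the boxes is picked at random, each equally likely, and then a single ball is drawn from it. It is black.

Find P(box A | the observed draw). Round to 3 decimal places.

0.154

The likelihood of this draw under each hypothesis: P(data | box A) = (2/10) = 1/5; P(data | box B) = (2/4) = 1/2; P(data | box C) = (3/10) = 3/10; P(data | box D) = (3/10) = 3/10.
The prior-weighted likelihoods are 1/4 · 1/5 = 1/20, 1/4 · 1/2 = 1/8, 1/4 · 3/10 = 3/40, 1/4 · 3/10 = 3/40; these sum to 13/40.
Hence P(box A | data) = (1/20) / (13/40) = 2/13.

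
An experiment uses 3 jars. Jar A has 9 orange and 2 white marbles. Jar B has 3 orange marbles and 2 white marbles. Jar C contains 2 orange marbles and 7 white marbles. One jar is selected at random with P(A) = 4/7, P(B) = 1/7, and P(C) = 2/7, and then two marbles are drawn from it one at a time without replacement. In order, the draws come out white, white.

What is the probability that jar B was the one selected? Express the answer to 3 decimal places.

The likelihood of the observed sequence under each hypothesis: P(data | jar A) = (2/11)(1/10) = 0.018182; P(data | jar B) = (2/5)(1/4) = 0.1; P(data | jar C) = (7/9)(6/8) = 0.58333.
Weighting by the prior gives 4/7 · 0.018182 = 0.01039, 1/7 · 0.1 = 0.014286, 2/7 · 0.58333 = 0.16667; these sum to 0.19134.
So P(jar B | data) = (0.014286) / (0.19134) = 0.074661.

0.075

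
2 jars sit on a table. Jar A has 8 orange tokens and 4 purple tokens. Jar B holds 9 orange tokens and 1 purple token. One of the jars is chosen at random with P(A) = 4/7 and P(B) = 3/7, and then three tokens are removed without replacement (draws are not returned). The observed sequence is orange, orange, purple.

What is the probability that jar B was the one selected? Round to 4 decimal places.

0.3065

For each hypothesis, P(data | H) works out to: P(data | jar A) = (8/12)(7/11)(4/10) = 0.1697; P(data | jar B) = (9/10)(8/9)(1/8) = 0.1.
Multiplying each by its prior: 4/7 · 0.1697 = 0.09697, 3/7 · 0.1 = 0.042857; these sum to 0.13983.
So P(jar B | data) = (0.042857) / (0.13983) = 0.3065.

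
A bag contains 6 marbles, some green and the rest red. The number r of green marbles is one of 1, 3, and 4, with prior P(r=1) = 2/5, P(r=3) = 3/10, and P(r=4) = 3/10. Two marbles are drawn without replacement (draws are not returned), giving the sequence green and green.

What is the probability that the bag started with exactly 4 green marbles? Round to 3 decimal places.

For each hypothesis, P(data | H) works out to: P(data | r = 1) = (1/6)(0/5) = 0; P(data | r = 3) = (3/6)(2/5) = 1/5; P(data | r = 4) = (4/6)(3/5) = 2/5.
The prior-weighted likelihoods are 2/5 · 0 = 0, 3/10 · 1/5 = 3/50, 3/10 · 2/5 = 3/25; these sum to 9/50.
Hence P(r = 4 | data) = (3/25) / (9/50) = 2/3.

0.667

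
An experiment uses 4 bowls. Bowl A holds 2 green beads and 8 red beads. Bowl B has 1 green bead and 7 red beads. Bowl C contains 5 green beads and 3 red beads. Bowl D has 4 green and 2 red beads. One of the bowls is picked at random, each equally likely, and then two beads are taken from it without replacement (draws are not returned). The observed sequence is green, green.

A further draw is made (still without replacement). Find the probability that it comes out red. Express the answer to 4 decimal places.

Compute the likelihood of the observed sequence for each case: P(data | bowl A) = (2/10)(1/9) = 0.022222; P(data | bowl B) = (1/8)(0/7) = 0; P(data | bowl C) = (5/8)(4/7) = 0.35714; P(data | bowl D) = (4/6)(3/5) = 0.4.
The prior-weighted likelihoods are 1/4 · 0.022222 = 0.0055556, 1/4 · 0 = 0, 1/4 · 0.35714 = 0.089286, 1/4 · 0.4 = 0.1; summing to 0.19484.
Normalising, the posterior is P(bowl A | data) = 0.028513, P(bowl B | data) = 0, P(bowl C | data) = 0.45825, P(bowl D | data) = 0.51324.
Averaging over the posterior, P(red next | data) = (1)(0.028513) + (1/2)(0.45825) + (1/2)(0.51324) = 0.51426.

0.5143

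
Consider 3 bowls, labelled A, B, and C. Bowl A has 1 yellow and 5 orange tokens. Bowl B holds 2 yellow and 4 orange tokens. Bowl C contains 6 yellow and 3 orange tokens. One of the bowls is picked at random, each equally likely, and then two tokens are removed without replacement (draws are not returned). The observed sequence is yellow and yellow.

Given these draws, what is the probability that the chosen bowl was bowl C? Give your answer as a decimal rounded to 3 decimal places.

0.862

Compute the likelihood of the observed sequence for each case: P(data | bowl A) = (1/6)(0/5) = 0; P(data | bowl B) = (2/6)(1/5) = 1/15; P(data | bowl C) = (6/9)(5/8) = 5/12.
Weighting by the prior gives 1/3 · 0 = 0, 1/3 · 1/15 = 1/45, 1/3 · 5/12 = 5/36; these sum to 29/180.
Therefore the posterior P(bowl C | data) = (5/36) / (29/180) = 25/29.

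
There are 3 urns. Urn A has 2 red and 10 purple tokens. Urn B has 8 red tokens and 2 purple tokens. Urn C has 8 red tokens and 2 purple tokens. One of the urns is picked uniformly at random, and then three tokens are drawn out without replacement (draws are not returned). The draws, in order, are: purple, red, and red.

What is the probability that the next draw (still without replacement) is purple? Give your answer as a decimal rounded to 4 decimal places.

For each hypothesis, P(data | H) works out to: P(data | urn A) = (10/12)(2/11)(1/10) = 0.015152; P(data | urn B) = (2/10)(8/9)(7/8) = 0.15556; P(data | urn C) = (2/10)(8/9)(7/8) = 0.15556.
The prior-weighted likelihoods are 1/3 · 0.015152 = 0.0050505, 1/3 · 0.15556 = 0.051852, 1/3 · 0.15556 = 0.051852; summing to 0.10875.
Normalising, the posterior is P(urn A | data) = 0.04644, P(urn B | data) = 0.47678, P(urn C | data) = 0.47678.
The predictive probability is P(purple next | data) = (1)(0.04644) + (1/7)(0.47678) + (1/7)(0.47678) = 0.18266.

0.1827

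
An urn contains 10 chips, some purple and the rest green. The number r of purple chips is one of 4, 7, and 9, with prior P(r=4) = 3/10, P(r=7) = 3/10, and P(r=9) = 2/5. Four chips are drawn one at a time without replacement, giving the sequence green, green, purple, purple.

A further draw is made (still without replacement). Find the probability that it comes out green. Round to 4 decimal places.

0.4608

Under each hypothesis, the probability of the observed sequence is: P(data | r = 4) = (6/10)(5/9)(4/8)(3/7) = 0.071429; P(data | r = 7) = (3/10)(2/9)(7/8)(6/7) = 0.05; P(data | r = 9) = (1/10)(0/9) = 0.
Multiplying each by its prior: 3/10 · 0.071429 = 0.021429, 3/10 · 0.05 = 0.015, 2/5 · 0 = 0; with total 0.036429.
Dividing through by the total gives posterior P(r = 4 | data) = 0.58824, P(r = 7 | data) = 0.41176, P(r = 9 | data) = 0.
Averaging over the posterior, P(green next | data) = (2/3)(0.58824) + (1/6)(0.41176) = 0.46078.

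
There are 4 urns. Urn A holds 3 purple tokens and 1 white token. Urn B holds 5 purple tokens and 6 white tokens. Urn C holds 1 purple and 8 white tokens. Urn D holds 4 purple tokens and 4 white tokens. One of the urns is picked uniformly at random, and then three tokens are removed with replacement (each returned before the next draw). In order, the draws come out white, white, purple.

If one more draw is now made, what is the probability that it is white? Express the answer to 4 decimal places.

Under each hypothesis, the probability of the observed sequence is: P(data | urn A) = (1/4)(1/4)(3/4) = 0.046875; P(data | urn B) = (6/11)(6/11)(5/11) = 0.13524; P(data | urn C) = (8/9)(8/9)(1/9) = 0.087791; P(data | urn D) = (4/8)(4/8)(4/8) = 0.125.
The prior-weighted likelihoods are 1/4 · 0.046875 = 0.011719, 1/4 · 0.13524 = 0.033809, 1/4 · 0.087791 = 0.021948, 1/4 · 0.125 = 0.03125; summing to 0.098726.
Normalising, the posterior is P(urn A | data) = 0.1187, P(urn B | data) = 0.34246, P(urn C | data) = 0.22231, P(urn D | data) = 0.31653.
The predictive probability is P(white next | data) = (1/4)(0.1187) + (6/11)(0.34246) + (8/9)(0.22231) + (1/2)(0.31653) = 0.57235.

0.5723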